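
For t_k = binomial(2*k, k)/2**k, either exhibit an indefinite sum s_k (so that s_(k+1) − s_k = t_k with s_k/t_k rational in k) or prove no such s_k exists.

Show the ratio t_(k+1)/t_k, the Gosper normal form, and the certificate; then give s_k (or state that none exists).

The ratio is (2*k + 1)/(k + 1).
Factor: A=2*k + 1; B=k + 1; C=1.
f must satisfy (2*k + 1)·f(k+1) − (k)·f(k) = 1.
deg f ≤ -1 (via 1,1,0).
deg f ≤ -1 is impossible — no certificate.

none — t_k is not Gosper-summable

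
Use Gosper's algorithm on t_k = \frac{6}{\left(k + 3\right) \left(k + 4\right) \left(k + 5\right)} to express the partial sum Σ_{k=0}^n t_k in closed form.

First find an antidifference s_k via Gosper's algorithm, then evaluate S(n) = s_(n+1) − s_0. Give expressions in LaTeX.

S(n) = \frac{n^{2} + 9 n + 8}{4 \left(n^{2} + 9 n + 20\right)}

t_(k+1)/t_k = (k + 3)/(k + 6).
A = k + 3, B = k + 6, C = 1.
Key eq: (k + 3)·f(k+1) = (k + 5)·f(k) + (1).
Degrees (1,1,0) ⇒ d ≤ 2.
Solve for f: f(k) = k*(k + 7)/24 (degree 2 ≤ 2).
So s_k = (B(k−1)f/C)·t_k = (k*(k + 5)*(k + 7)/24)·t_k = k*(k + 7)/(4*(k + 3)*(k + 4)).
Check: Δs_k = 6/(k**3 + 12*k**2 + 47*k + 60). ✓
Telescope: S(n) = s_(n+1) − s_(0) = (n**2 + 9*n + 8)/(4*(n**2 + 9*n + 20)) − (0) = (n**2 + 9*n + 8)/(4*(n**2 + 9*n + 20)).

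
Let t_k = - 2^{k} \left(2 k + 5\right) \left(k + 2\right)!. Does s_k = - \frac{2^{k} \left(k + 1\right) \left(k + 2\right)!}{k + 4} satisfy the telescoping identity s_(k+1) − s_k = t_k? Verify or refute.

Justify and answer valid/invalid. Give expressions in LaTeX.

Invalid: residual \frac{3 \cdot 2^{k} \left(2 k^{2} + 13 k + 19\right) \left(k + 2\right)!}{\left(k + 4\right) \left(k + 5\right)} ≠ 0.

s_(k+1) = -2**(k + 1)*(k + 2)*factorial(k + 3)/(k + 5)
s_(k+1) − s_k = -2**k*(2*k**3 + 17*k**2 + 46*k + 43)*factorial(k + 2)/((k + 4)*(k + 5))
(s_(k+1) − s_k) − t_k = 3*2**k*(2*k**2 + 13*k + 19)*factorial(k + 2)/((k + 4)*(k + 5))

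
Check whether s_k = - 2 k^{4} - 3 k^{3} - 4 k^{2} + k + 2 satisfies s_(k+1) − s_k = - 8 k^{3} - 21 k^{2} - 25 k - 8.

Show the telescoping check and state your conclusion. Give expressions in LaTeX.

valid (s_(k+1) − s_k reduces to t_k)

s_(k+1) = -2*k**4 - 11*k**3 - 25*k**2 - 24*k - 6
s_(k+1) − s_k = -8*k**3 - 21*k**2 - 25*k - 8
(s_(k+1) − s_k) − t_k = 0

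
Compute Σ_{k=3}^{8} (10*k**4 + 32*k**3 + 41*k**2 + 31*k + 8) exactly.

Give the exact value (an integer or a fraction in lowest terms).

Σ = 137964

t_(k+1)/t_k = (10*k**4 + 72*k**3 + 197*k**2 + 249*k + 122)/(10*k**4 + 32*k**3 + 41*k**2 + 31*k + 8).
A = 1, B = 1, C = k**4 + 16*k**3/5 + 41*k**2/10 + 31*k/10 + 4/5.
f must satisfy (1)·f(k+1) − (1)·f(k) = k**4 + 16*k**3/5 + 41*k**2/10 + 31*k/10 + 4/5.
deg f ≤ 5 (via 0,0,4).
Solve for f: f(k) = k*(k**2 + 1)*(2*k**2 + 3*k - 1)/10 (degree 5 ≤ 5).
Get s_k = R·t_k = k*(2*k**4 + 3*k**3 + k**2 + 3*k - 1) with R(k) = B(k−1)f(k)/C(k) = k*(k**2 + 1)*(2*k**2 + 3*k - 1)/(10*k**4 + 32*k**3 + 41*k**2 + 31*k + 8).
Verify: 10*k**4 + 32*k**3 + 41*k**2 + 31*k + 8 matches t_k.
Telescoping: Σ = s_(9) − s_(3) = 138744 − (780) = 137964.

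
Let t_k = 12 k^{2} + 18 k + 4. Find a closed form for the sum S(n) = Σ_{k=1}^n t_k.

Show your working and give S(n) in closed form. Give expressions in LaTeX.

The ratio is (6*k**2 + 21*k + 17)/(6*k**2 + 9*k + 2).
Gosper form: A/B · C(k+1)/C(k) with A=1, B=1, C=k**2 + 3*k/2 + 1/3.
f must satisfy (1)·f(k+1) − (1)·f(k) = k**2 + 3*k/2 + 1/3.
d = 3 from the (0,0,2) case.
A polynomial solution: f(k) = k*(4*k**2 + 3*k - 3)/12.
R(k) = B(k−1)·f(k)/C(k) = k*(4*k**2 + 3*k - 3)/(2*(6*k**2 + 9*k + 2)); s_k = R·t_k = k*(4*k**2 + 3*k - 3).
Check: Δs_k = 12*k**2 + 18*k + 4. ✓
Σ_(k=1)^n t_k = s_(n+1) − s_(1) = (4*n**3 + 15*n**2 + 15*n + 4) − (4), i.e. n*(4*n**2 + 15*n + 15).

S(n) = n \left(4 n^{2} + 15 n + 15\right)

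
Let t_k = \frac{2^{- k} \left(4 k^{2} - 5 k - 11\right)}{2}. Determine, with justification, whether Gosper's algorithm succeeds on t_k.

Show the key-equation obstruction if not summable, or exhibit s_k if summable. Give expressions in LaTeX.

Yes. s_k = 2^{- k} \left(- 4 k^{2} - 3 k + 4\right).

The ratio is (4*k**2 + 3*k - 12)/(2*(4*k**2 - 5*k - 11)).
Take A(k)=1/2, B(k)=1, C(k)=k**2 - 5*k/4 - 11/4.
f must satisfy (1/2)·f(k+1) − (1)·f(k) = k**2 - 5*k/4 - 11/4.
Degrees (0,0,2) ⇒ d ≤ 2.
Solve for f: f(k) = -(4*k**2 + 3*k - 4)/2 (degree 2 ≤ 2).
Then R = B(k−1)f/C = -2*(4*k**2 + 3*k - 4)/(4*k**2 - 5*k - 11), so s_k = R(k)·t_k = (-4*k**2 - 3*k + 4)/2**k.
Check: Δs_k = (4*k**2 - 5*k - 11)/(2*2**k). ✓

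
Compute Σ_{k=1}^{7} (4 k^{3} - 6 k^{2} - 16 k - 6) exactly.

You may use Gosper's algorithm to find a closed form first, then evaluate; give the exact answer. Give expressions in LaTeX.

Σ = 1806

t_(k+1)/t_k = (2*k**3 + 3*k**2 - 8*k - 12)/(2*k**3 - 3*k**2 - 8*k - 3).
Normal form (A,B,C) = (1, 1, k**3 - 3*k**2/2 - 4*k - 3/2).
Key eq: (1)·f(k+1) = (1)·f(k) + (k**3 - 3*k**2/2 - 4*k - 3/2).
deg f ≤ 4 (via 0,0,3).
Solving with deg f ≤ 4: f(k) = k*(k + 1)*(k**2 - 5*k + 1)/4.
Then R = B(k−1)f/C = k*(k**2 - 5*k + 1)/(2*(k - 3)*(2*k + 1)), so s_k = R(k)·t_k = k*(k**3 - 4*k**2 - 4*k + 1).
Δs = 4*k**3 - 6*k**2 - 16*k - 6, as required.
Σ_(k=1)^(7) t_k = s_(8) − s_(1) = 1800 − (-6) = 1806.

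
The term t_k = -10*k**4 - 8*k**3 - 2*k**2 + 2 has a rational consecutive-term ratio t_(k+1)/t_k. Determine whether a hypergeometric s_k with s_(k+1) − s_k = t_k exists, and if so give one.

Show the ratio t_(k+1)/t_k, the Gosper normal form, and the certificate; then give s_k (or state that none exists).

t_(k+1)/t_k = (5*(k + 1)**4 + 4*(k + 1)**3 + (k + 1)**2 - 1)/(5*k**4 + 4*k**3 + k**2 - 1).
Take A(k)=1, B(k)=1, C(k)=k**4 + 4*k**3/5 + k**2/5 - 1/5.
Set up (1)·f(k+1) − (1)·f(k) − (k**4 + 4*k**3/5 + k**2/5 - 1/5) = 0.
From deg A=0, deg B=0, deg C=4: d=5.
Match coefficients ⇒ f(k) = k*(2*k**4 - 3*k**3 + k - 2)/10.
So s_k = (B(k−1)f/C)·t_k = (k*(2*k**4 - 3*k**3 + k - 2)/(2*(5*k**4 + 4*k**3 + k**2 - 1)))·t_k = k*(-2*k**4 + 3*k**3 - k + 2).
Δs = -10*k**4 - 8*k**3 - 2*k**2 + 2, as required.

s_k = k*(-2*k**4 + 3*k**3 - k + 2)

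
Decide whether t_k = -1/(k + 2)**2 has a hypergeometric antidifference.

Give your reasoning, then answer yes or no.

No — the linear system for f has no solution.

Compute t_(k+1)/t_k: get (k + 2)**2/(k + 3)**2.
Take A(k)=k**2 + 4*k + 4, B(k)=k**2 + 6*k + 9, C(k)=1.
Key eq: (k**2 + 4*k + 4)·f(k+1) = (k**2 + 4*k + 4)·f(k) + (1).
Degrees (2,2,0) ⇒ d ≤ 0.
Put f(k) = c0: A·f(k+1) − B(k−1)·f(k) − C = -1; need -1 = 0 — inconsistent ⇒ no f, not summable.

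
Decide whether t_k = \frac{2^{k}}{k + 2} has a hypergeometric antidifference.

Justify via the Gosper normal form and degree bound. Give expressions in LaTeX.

Compute t_(k+1)/t_k: get 2*(k + 2)/(k + 3).
Factor: A=2*k + 4; B=k + 3; C=1.
Need (2*k + 4)·f(k+1) − (k + 2)·f(k) = 1.
deg f ≤ -1 (via 1,1,0).
Bound -1 < 0, so the key equation has no polynomial solution.

No — negative degree bound, so no certificate f.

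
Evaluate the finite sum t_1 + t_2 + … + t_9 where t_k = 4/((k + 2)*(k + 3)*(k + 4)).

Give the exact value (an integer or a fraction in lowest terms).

The ratio is (k + 2)/(k + 5).
Factor: A=k + 2; B=k + 5; C=1.
Key eq: (k + 2)·f(k+1) = (k + 4)·f(k) + (1).
deg f ≤ 2 (via 1,1,0).
Solving with deg f ≤ 2: f(k) = k*(k + 5)/12.
Then R = B(k−1)f/C = k*(k + 4)*(k + 5)/12, so s_k = R(k)·t_k = k*(k + 5)/(3*(k + 2)*(k + 3)).
Check: Δs_k = 4/(k**3 + 9*k**2 + 26*k + 24). ✓
Evaluate s at k=10 and k=1: 25/78 and 1/6; difference 2/13.

Σ = 2/13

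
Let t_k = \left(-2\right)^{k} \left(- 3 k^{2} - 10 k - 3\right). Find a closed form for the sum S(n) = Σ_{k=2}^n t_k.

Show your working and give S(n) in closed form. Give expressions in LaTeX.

S(n) = - 2 \left(-2\right)^{n} n^{2} - 8 \left(-2\right)^{n} n - 4 \left(-2\right)^{n} - 28

Ratio r(k) = 2*(-3*k**2 - 16*k - 16)/(3*k**2 + 10*k + 3).
Gosper form: A/B · C(k+1)/C(k) with A=-2, B=1, C=k**2 + 10*k/3 + 1.
Key eq: (-2)·f(k+1) = (1)·f(k) + (k**2 + 10*k/3 + 1).
Bound: deg f ≤ 2.
Match coefficients ⇒ f(k) = -(k**2 + 2*k - 1)/3.
Certificate R = B(k−1)f/C = -(k**2 + 2*k - 1)/((k + 3)*(3*k + 1)) gives s_k = (-2)**k*(k**2 + 2*k - 1).
Verify: (-2)**k*(-3*k**2 - 10*k - 3) matches t_k.
s_(n+1) = (-2)**(n + 1)*(n**2 + 4*n + 2) and s_(2) = 28, so S(n) = -2*(-2)**n*n**2 - 8*(-2)**n*n - 4*(-2)**n - 28.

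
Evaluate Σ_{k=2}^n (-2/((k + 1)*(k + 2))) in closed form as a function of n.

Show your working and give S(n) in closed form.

S(n) = 2*(1 - n)/(3*(n + 2))

The ratio is (k + 1)/(k + 3).
Normal form (A,B,C) = (k + 1, k + 3, 1).
Set up (k + 1)·f(k+1) − (k + 2)·f(k) − (1) = 0.
Bound: deg f ≤ 1.
Match coefficients ⇒ f(k) = k.
Then R = B(k−1)f/C = k*(k + 2), so s_k = R(k)·t_k = -2*k/(k + 1).
Δs = -2/(k**2 + 3*k + 2), as required.
Evaluate: s_(n+1) = 2*(-n - 1)/(n + 2); subtract s_(2) = -4/3 ⇒ S(n) = 2*(1 - n)/(3*(n + 2)).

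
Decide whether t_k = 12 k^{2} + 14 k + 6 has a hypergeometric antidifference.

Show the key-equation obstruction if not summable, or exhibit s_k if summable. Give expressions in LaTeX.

Yes. s_k = k \left(4 k^{2} + k + 1\right).

r(k) = (6*k**2 + 19*k + 16)/(6*k**2 + 7*k + 3) after simplifying.
Gosper form: A/B · C(k+1)/C(k) with A=1, B=1, C=k**2 + 7*k/6 + 1/2.
Key eq: (1)·f(k+1) = (1)·f(k) + (k**2 + 7*k/6 + 1/2).
deg f ≤ 3 (via 0,0,2).
Solving with deg f ≤ 3: f(k) = k*(4*k**2 + k + 1)/12.
Get s_k = R·t_k = k*(4*k**2 + k + 1) with R(k) = B(k−1)f(k)/C(k) = k*(4*k**2 + k + 1)/(2*(6*k**2 + 7*k + 3)).
Check: Δs_k = 12*k**2 + 14*k + 6. ✓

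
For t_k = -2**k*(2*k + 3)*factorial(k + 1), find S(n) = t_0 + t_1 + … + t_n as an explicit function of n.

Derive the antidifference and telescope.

Step 1: r(k) = 2*(k + 2)*(2*k + 5)/(2*k + 3).
Gosper form: A/B · C(k+1)/C(k) with A=2*k + 4, B=1, C=k + 3/2.
Set up (2*k + 4)·f(k+1) − (1)·f(k) − (k + 3/2) = 0.
From deg A=1, deg B=0, deg C=1: d=0.
Coefficient equations give f(k) = 1/2.
Get s_k = R·t_k = -2**k*factorial(k + 1) with R(k) = B(k−1)f(k)/C(k) = 1/(2*k + 3).
s_(k+1) − s_k = -2**k*(2*k + 3)*factorial(k + 1) = t_k.
s_(n+1) = -2**(n + 1)*factorial(n + 2) and s_(0) = -1, so S(n) = -2*2**n*factorial(n + 2) + 1.

S(n) = -2*2**n*factorial(n + 2) + 1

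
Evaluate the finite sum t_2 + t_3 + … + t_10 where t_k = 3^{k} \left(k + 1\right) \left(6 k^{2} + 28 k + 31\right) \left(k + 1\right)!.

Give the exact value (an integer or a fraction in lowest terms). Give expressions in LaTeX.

The ratio is (k + 2)**2*(84*k + 18*(k + 1)**2 + 177)/((k + 1)*(6*k**2 + 28*k + 31)).
So A=3*k + 6 and B=1, with C=k**3 + 17*k**2/3 + 59*k/6 + 31/6.
f must satisfy (3*k + 6)·f(k+1) − (1)·f(k) = k**3 + 17*k**2/3 + 59*k/6 + 31/6.
From deg A=1, deg B=0, deg C=3: d=2.
Solving with deg f ≤ 2: f(k) = (2*k**2 + 4*k - 1)/6.
Then R = B(k−1)f/C = (2*k**2 + 4*k - 1)/((k + 1)*(6*k**2 + 28*k + 31)), so s_k = R(k)·t_k = 3**k*(2*k**2 + 4*k - 1)*factorial(k + 1).
Verify: 3**k*(k + 1)*(6*k**2 + 28*k + 31)*factorial(k + 1) matches t_k.
Evaluate s at k=11 and k=2: 24183303484032000 and 810; difference 24183303484031190.

Σ = 24183303484031190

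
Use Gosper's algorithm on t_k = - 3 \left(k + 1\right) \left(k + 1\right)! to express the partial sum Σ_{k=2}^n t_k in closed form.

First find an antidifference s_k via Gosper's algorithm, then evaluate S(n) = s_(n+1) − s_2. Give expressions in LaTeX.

S(n) = 18 - 3 \left(n + 2\right)!

r(k) = (k + 2)**2/(k + 1) after simplifying.
Normal form (A,B,C) = (k + 2, 1, k + 1).
Solve (k + 2)·f(k+1) − (1)·f(k) = k + 1.
deg f ≤ 0 (via 1,0,1).
A polynomial solution: f(k) = 1.
Get s_k = R·t_k = -3*factorial(k + 1) with R(k) = B(k−1)f(k)/C(k) = 1/(k + 1).
Check: Δs_k = -3*(k + 1)*factorial(k + 1). ✓
s_(n+1) = -3*factorial(n + 2) and s_(2) = -18, so S(n) = 18 - 3*factorial(n + 2).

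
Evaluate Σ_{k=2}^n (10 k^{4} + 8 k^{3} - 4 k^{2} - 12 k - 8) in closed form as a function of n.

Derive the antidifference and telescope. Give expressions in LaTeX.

S(n) = 2 n^{5} + 7 n^{4} + 6 n^{3} - 6 n^{2} - 15 n + 6

The ratio is (5*k**4 + 24*k**3 + 40*k**2 + 22*k - 3)/(5*k**4 + 4*k**3 - 2*k**2 - 6*k - 4).
A = 1, B = 1, C = k**4 + 4*k**3/5 - 2*k**2/5 - 6*k/5 - 4/5.
Need (1)·f(k+1) − (1)·f(k) = k**4 + 4*k**3/5 - 2*k**2/5 - 6*k/5 - 4/5.
deg f ≤ 5 (via 0,0,4).
Match coefficients ⇒ f(k) = k*(2*k**4 - 3*k**3 - 2*k**2 - 2*k - 3)/10.
Certificate R = B(k−1)f/C = k*(2*k**4 - 3*k**3 - 2*k**2 - 2*k - 3)/(2*(5*k**4 + 4*k**3 - 2*k**2 - 6*k - 4)) gives s_k = k*(2*k**4 - 3*k**3 - 2*k**2 - 2*k - 3).
Δs = 10*k**4 + 8*k**3 - 4*k**2 - 12*k - 8, as required.
Telescope: S(n) = s_(n+1) − s_(2) = 2*n**5 + 7*n**4 + 6*n**3 - 6*n**2 - 15*n - 8 − (-14) = 2*n**5 + 7*n**4 + 6*n**3 - 6*n**2 - 15*n + 6.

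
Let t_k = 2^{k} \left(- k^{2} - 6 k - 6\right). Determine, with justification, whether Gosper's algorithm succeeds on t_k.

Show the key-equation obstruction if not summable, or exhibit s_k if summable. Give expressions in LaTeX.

Yes. s_k = 2^{k} k \left(- k - 2\right).

Step 1: r(k) = 2*(k**2 + 8*k + 13)/(k**2 + 6*k + 6).
Normal form (A,B,C) = (2, 1, k**2 + 6*k + 6).
Set up (2)·f(k+1) − (1)·f(k) − (k**2 + 6*k + 6) = 0.
Bound: deg f ≤ 2.
Solving with deg f ≤ 2: f(k) = k*(k + 2).
Get s_k = R·t_k = 2**k*k*(-k - 2) with R(k) = B(k−1)f(k)/C(k) = k*(k + 2)/(k**2 + 6*k + 6).
Check: Δs_k = 2**k*(-k**2 - 6*k - 6). ✓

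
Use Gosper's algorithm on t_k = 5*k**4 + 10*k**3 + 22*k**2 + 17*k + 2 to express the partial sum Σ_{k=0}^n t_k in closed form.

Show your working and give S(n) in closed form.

S(n) = n**5 + 5*n**4 + 14*n**3 + 22*n**2 + 14*n + 2

Step 1: r(k) = (5*k**4 + 30*k**3 + 82*k**2 + 111*k + 56)/(5*k**4 + 10*k**3 + 22*k**2 + 17*k + 2).
Gosper form: A/B · C(k+1)/C(k) with A=1, B=1, C=k**4 + 2*k**3 + 22*k**2/5 + 17*k/5 + 2/5.
Need (1)·f(k+1) − (1)·f(k) = k**4 + 2*k**3 + 22*k**2/5 + 17*k/5 + 2/5.
Degrees (0,0,4) ⇒ d ≤ 5.
Match coefficients ⇒ f(k) = k*(k**4 + 4*k**2 - 3)/5.
Get s_k = R·t_k = k*(k**4 + 4*k**2 - 3) with R(k) = B(k−1)f(k)/C(k) = k*(k**4 + 4*k**2 - 3)/(5*k**4 + 10*k**3 + 22*k**2 + 17*k + 2).
Check: Δs_k = 5*k**4 + 10*k**3 + 22*k**2 + 17*k + 2. ✓
Σ_(k=0)^n t_k = s_(n+1) − s_(0) = (n**5 + 5*n**4 + 14*n**3 + 22*n**2 + 14*n + 2) − (0), i.e. n**5 + 5*n**4 + 14*n**3 + 22*n**2 + 14*n + 2.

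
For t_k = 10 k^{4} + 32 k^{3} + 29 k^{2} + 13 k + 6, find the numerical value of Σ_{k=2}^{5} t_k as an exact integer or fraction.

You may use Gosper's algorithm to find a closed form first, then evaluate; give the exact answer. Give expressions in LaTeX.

r(k) = (10*k**3 + 52*k**2 + 81*k + 45)/(10*k**3 + 12*k**2 + 5*k + 3) after simplifying.
Factor: A=1; B=1; C=k**4 + 16*k**3/5 + 29*k**2/10 + 13*k/10 + 3/5.
Set up (1)·f(k+1) − (1)·f(k) − (k**4 + 16*k**3/5 + 29*k**2/10 + 13*k/10 + 3/5) = 0.
Degrees (0,0,4) ⇒ d ≤ 5.
A polynomial solution: f(k) = k*(k + 1)*(k + 2)*(2*k**2 - 3*k + 2)/10.
Then R = B(k−1)f/C = k*(2*k**2 - 3*k + 2)/(10*k**2 + 2*k + 3), so s_k = R(k)·t_k = k*(2*k**4 + 3*k**3 - 3*k**2 + 4).
Check: Δs_k = 10*k**4 + 32*k**3 + 29*k**2 + 13*k + 6. ✓
Sum = s_(6) − s_(2); s_(6) = 18816, s_(2) = 96 ⇒ 18720.

Σ = 18720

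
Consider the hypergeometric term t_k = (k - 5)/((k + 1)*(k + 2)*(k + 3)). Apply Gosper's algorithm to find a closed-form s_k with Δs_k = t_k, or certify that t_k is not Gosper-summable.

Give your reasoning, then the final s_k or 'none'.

The ratio is (k - 4)*(k + 1)/((k - 5)*(k + 4)).
Normal form (A,B,C) = (k + 1, k + 4, k - 5).
Solve (k + 1)·f(k+1) − (k + 3)·f(k) = k - 5.
d = 2 from the (1,1,1) case.
A polynomial solution: f(k) = -k*(k + 4).
R(k) = B(k−1)·f(k)/C(k) = -k*(k + 3)*(k + 4)/(k - 5); s_k = R·t_k = k*(-k - 4)/((k + 1)*(k + 2)).
Check: Δs_k = (k - 5)/(k**3 + 6*k**2 + 11*k + 6). ✓

s_k = k*(-k - 4)/((k + 1)*(k + 2))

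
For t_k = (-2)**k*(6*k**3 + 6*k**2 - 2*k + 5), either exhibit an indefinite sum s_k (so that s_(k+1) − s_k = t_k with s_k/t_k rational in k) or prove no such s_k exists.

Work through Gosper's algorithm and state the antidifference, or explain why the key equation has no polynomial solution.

Compute t_(k+1)/t_k: get 2*(-6*k**3 - 24*k**2 - 28*k - 15)/(6*k**3 + 6*k**2 - 2*k + 5).
Normal form (A,B,C) = (-2, 1, k**3 + k**2 - k/3 + 5/6).
Key eq: (-2)·f(k+1) = (1)·f(k) + (k**3 + k**2 - k/3 + 5/6).
deg f ≤ 3 (via 0,0,3).
Solve for f: f(k) = -(2*k**3 - 2*k**2 - 2*k + 3)/6 (degree 3 ≤ 3).
Then R = B(k−1)f/C = -(2*k**3 - 2*k**2 - 2*k + 3)/(6*k**3 + 6*k**2 - 2*k + 5), so s_k = R(k)·t_k = (-2)**k*(-2*k**3 + 2*k**2 + 2*k - 3).
Check: Δs_k = (-2)**k*(6*k**3 + 6*k**2 - 2*k + 5). ✓

s_k = (-2)**k*(-2*k**3 + 2*k**2 + 2*k - 3)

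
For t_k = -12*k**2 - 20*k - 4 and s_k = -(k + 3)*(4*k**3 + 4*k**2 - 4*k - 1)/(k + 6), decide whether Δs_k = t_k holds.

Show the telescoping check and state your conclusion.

s_(k+1) = (k + 4)*(4*k - 4*(k + 1)**3 - 4*(k + 1)**2 + 5)/(k + 7)
s_(k+1) − s_k = (-12*k**4 - 152*k**3 - 504*k**2 - 508*k - 93)/(k**2 + 13*k + 42)
(s_(k+1) − s_k) − t_k = 3*(8*k**3 + 88*k**2 + 128*k + 25)/(k**2 + 13*k + 42)

Invalid: residual 3*(8*k**3 + 88*k**2 + 128*k + 25)/(k**2 + 13*k + 42) ≠ 0.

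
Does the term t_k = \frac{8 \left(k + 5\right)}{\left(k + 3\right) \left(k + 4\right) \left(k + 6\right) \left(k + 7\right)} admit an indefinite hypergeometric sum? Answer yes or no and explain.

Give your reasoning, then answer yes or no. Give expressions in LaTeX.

Ratio r(k) = (k + 3)*(k + 6)**2/((k + 5)**2*(k + 8)).
Normal form (A,B,C) = (k + 3, k + 8, k**2 + 10*k + 25).
f must satisfy (k + 3)·f(k+1) − (k + 7)·f(k) = k**2 + 10*k + 25.
d = 4 from the (1,1,2) case.
Solve for f: f(k) = k*(k + 4)*(k + 5)*(k + 9)/36 (degree 4 ≤ 4).
So s_k = (B(k−1)f/C)·t_k = (k*(k + 4)*(k + 7)*(k + 9)/(36*(k + 5)))·t_k = 2*k*(k + 9)/(9*(k**2 + 9*k + 18)).
Check: Δs_k = 8*(k + 5)/(k**4 + 20*k**3 + 145*k**2 + 450*k + 504). ✓

Yes. s_k = \frac{2 k \left(k + 9\right)}{9 \left(k^{2} + 9 k + 18\right)}.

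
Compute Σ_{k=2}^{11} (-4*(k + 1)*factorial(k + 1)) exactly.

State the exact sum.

Σ = -24908083176

t_(k+1)/t_k = (k + 2)**2/(k + 1).
Gosper form: A/B · C(k+1)/C(k) with A=k + 2, B=1, C=k + 1.
Need (k + 2)·f(k+1) − (1)·f(k) = k + 1.
deg f ≤ 0 (via 1,0,1).
Match coefficients ⇒ f(k) = 1.
So s_k = (B(k−1)f/C)·t_k = (1/(k + 1))·t_k = -4*factorial(k + 1).
Verify: -4*(k + 1)*factorial(k + 1) matches t_k.
Sum = s_(12) − s_(2); s_(12) = -24908083200, s_(2) = -24 ⇒ -24908083176.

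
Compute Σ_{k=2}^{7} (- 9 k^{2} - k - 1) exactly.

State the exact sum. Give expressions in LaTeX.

The ratio is (k + 9*(k + 1)**2 + 2)/(9*k**2 + k + 1).
Gosper form: A/B · C(k+1)/C(k) with A=1, B=1, C=k**2 + k/9 + 1/9.
Key eq: (1)·f(k+1) = (1)·f(k) + (k**2 + k/9 + 1/9).
Bound: deg f ≤ 3.
A polynomial solution: f(k) = k*(3*k**2 - 4*k + 2)/9.
R(k) = B(k−1)·f(k)/C(k) = k*(3*k**2 - 4*k + 2)/(9*k**2 + k + 1); s_k = R·t_k = k*(-3*k**2 + 4*k - 2).
Verify: -9*k**2 - k - 1 matches t_k.
Telescoping: Σ = s_(8) − s_(2) = -1296 − (-12) = -1284.

Σ = -1284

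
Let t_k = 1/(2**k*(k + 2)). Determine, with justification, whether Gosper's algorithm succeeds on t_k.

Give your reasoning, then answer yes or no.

No; the degree bound rules out any f.

t_(k+1)/t_k = (k + 2)/(2*(k + 3)).
So A=k/2 + 1 and B=k + 3, with C=1.
Key eq: (k/2 + 1)·f(k+1) = (k + 2)·f(k) + (1).
Bound: deg f ≤ -1.
Bound -1 < 0, so the key equation has no polynomial solution.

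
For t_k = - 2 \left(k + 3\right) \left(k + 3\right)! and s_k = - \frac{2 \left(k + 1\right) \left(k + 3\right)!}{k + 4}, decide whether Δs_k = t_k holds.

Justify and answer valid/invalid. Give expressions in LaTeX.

s_(k+1) = -2*(k + 2)*factorial(k + 4)/(k + 5)
s_(k+1) − s_k = -2*(k**3 + 9*k**2 + 26*k + 27)*factorial(k + 3)/((k + 4)*(k + 5))
(s_(k+1) − s_k) − t_k = 6*(k**2 + 7*k + 11)*factorial(k + 3)/((k + 4)*(k + 5))

Invalid: residual \frac{6 \left(k^{2} + 7 k + 11\right) \left(k + 3\right)!}{\left(k + 4\right) \left(k + 5\right)} ≠ 0.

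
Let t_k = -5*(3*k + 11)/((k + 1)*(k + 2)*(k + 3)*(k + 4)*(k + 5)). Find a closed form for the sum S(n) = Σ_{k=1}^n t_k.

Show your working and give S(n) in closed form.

Step 1: r(k) = (k + 1)*(3*k + 14)/((k + 6)*(3*k + 11)).
A = k + 1, B = k + 6, C = k + 11/3.
Solve (k + 1)·f(k+1) − (k + 5)·f(k) = k + 11/3.
Degrees (1,1,1) ⇒ d ≤ 4.
Coefficient equations give f(k) = k*(k + 3)*(k**2 + 7*k + 14)/24.
So s_k = (B(k−1)f/C)·t_k = (k*(k + 3)*(k + 5)*(k**2 + 7*k + 14)/(8*(3*k + 11)))·t_k = 5*k*(-k**2 - 7*k - 14)/(8*(k**3 + 7*k**2 + 14*k + 8)).
Δs = 5*(-3*k - 11)/(k**5 + 15*k**4 + 85*k**3 + 225*k**2 + 274*k + 120), as required.
Telescope: S(n) = s_(n+1) − s_(1) = 5*(-n**3 - 10*n**2 - 31*n - 22)/(8*(n**3 + 10*n**2 + 31*n + 30)) − (-11/24) = n*(-n**2 - 10*n - 31)/(6*(n**3 + 10*n**2 + 31*n + 30)).

S(n) = n*(-n**2 - 10*n - 31)/(6*(n**3 + 10*n**2 + 31*n + 30))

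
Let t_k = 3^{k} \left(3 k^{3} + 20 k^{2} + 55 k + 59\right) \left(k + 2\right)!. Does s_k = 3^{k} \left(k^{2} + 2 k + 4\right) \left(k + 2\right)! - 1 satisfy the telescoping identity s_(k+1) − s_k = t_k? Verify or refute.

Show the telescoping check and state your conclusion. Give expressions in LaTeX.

s_(k+1) = 3**(k + 1)*(2*k + (k + 1)**2 + 6)*factorial(k + 3) - 1
s_(k+1) − s_k = 3**k*(3*k**3 + 20*k**2 + 55*k + 59)*factorial(k + 2)
(s_(k+1) − s_k) − t_k = 0

valid; difference matches t_k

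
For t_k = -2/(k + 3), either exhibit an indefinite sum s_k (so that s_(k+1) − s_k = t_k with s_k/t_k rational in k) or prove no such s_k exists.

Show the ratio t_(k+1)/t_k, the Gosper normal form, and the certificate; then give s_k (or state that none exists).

none (Gosper's algorithm certifies no s_k)

t_(k+1)/t_k = (k + 3)/(k + 4).
A = k + 3, B = k + 4, C = 1.
Solve (k + 3)·f(k+1) − (k + 3)·f(k) = 1.
From deg A=1, deg B=1, deg C=0: d=0.
Put f(k) = c0: A·f(k+1) − B(k−1)·f(k) − C = -1; need -1 = 0 — inconsistent ⇒ no f, not summable.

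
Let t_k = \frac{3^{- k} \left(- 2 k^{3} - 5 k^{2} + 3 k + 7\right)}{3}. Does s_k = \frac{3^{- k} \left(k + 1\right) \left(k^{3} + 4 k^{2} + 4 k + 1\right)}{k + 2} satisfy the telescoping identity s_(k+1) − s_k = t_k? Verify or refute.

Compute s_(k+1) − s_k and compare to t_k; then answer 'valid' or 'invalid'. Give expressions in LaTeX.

Invalid: residual \frac{3^{- k} \left(2 k^{4} + 12 k^{3} + 19 k^{2} - k - 11\right)}{3 \left(k^{2} + 5 k + 6\right)} ≠ 0.

s_(k+1) = (k**4 + 9*k**3 + 29*k**2 + 40*k + 20)/(3*3**k*(k + 3))
s_(k+1) − s_k = (-2*k**5 - 13*k**4 - 22*k**3 + 11*k**2 + 52*k + 31)/(3*3**k*(k**2 + 5*k + 6))
(s_(k+1) − s_k) − t_k = (2*k**4 + 12*k**3 + 19*k**2 - k - 11)/(3*3**k*(k**2 + 5*k + 6))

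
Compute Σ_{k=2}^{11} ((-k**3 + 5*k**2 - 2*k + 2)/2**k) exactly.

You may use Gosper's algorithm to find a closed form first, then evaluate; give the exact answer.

Σ = 725/1024

Ratio r(k) = (k**3 - 2*k**2 - 5*k - 4)/(2*(k**3 - 5*k**2 + 2*k - 2)).
Gosper form: A/B · C(k+1)/C(k) with A=1/2, B=1, C=k**3 - 5*k**2 + 2*k - 2.
Set up (1/2)·f(k+1) − (1)·f(k) − (k**3 - 5*k**2 + 2*k - 2) = 0.
Degrees (0,0,3) ⇒ d ≤ 3.
Coefficient equations give f(k) = -2*(k - 2)*(k**2 + 1).
Certificate R = B(k−1)f/C = -2*(k - 2)*(k**2 + 1)/(k**3 - 5*k**2 + 2*k - 2) gives s_k = 2**(1 - k)*(k**3 - 2*k**2 + k - 2).
Δs = (-k**3 + 5*k**2 - 2*k + 2)/2**k, as required.
Evaluate s at k=12 and k=2: 725/1024 and 0; difference 725/1024.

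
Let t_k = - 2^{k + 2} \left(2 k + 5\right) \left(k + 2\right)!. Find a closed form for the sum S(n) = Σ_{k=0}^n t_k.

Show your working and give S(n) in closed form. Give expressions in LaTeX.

Compute t_(k+1)/t_k: get 2*(k + 3)*(2*k + 7)/(2*k + 5).
Normal form (A,B,C) = (2*k + 6, 1, k + 5/2).
Solve (2*k + 6)·f(k+1) − (1)·f(k) = k + 5/2.
From deg A=1, deg B=0, deg C=1: d=0.
A polynomial solution: f(k) = 1/2.
R(k) = B(k−1)·f(k)/C(k) = 1/(2*k + 5); s_k = R·t_k = -2**(k + 2)*factorial(k + 2).
Δs = -2**(k + 2)*(2*k + 5)*factorial(k + 2), as required.
s_(n+1) = -2**(n + 3)*factorial(n + 3) and s_(0) = -8, so S(n) = -8*2**n*factorial(n + 3) + 8.

S(n) = - 8 \cdot 2^{n} \left(n + 3\right)! + 8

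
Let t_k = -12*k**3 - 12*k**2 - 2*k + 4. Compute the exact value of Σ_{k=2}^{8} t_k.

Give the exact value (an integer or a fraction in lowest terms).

Σ = -18018

The ratio is (6*k**3 + 24*k**2 + 31*k + 11)/(6*k**3 + 6*k**2 + k - 2).
So A=1 and B=1, with C=k**3 + k**2 + k/6 - 1/3.
Key eq: (1)·f(k+1) = (1)·f(k) + (k**3 + k**2 + k/6 - 1/3).
Bound: deg f ≤ 4.
Match coefficients ⇒ f(k) = k*(3*k**3 - 2*k**2 - 2*k - 3)/12.
R(k) = B(k−1)·f(k)/C(k) = k*(3*k**3 - 2*k**2 - 2*k - 3)/(2*(6*k**3 + 6*k**2 + k - 2)); s_k = R·t_k = k*(-3*k**3 + 2*k**2 + 2*k + 3).
Check: Δs_k = -12*k**3 - 12*k**2 - 2*k + 4. ✓
Sum = s_(9) − s_(2); s_(9) = -18036, s_(2) = -18 ⇒ -18018.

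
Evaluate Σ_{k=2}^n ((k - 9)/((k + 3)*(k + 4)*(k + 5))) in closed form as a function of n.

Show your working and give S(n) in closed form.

t_(k+1)/t_k = (k - 8)*(k + 3)/((k - 9)*(k + 6)).
Take A(k)=k + 3, B(k)=k + 6, C(k)=k - 9.
Solve (k + 3)·f(k+1) − (k + 5)·f(k) = k - 9.
From deg A=1, deg B=1, deg C=1: d=2.
Solving with deg f ≤ 2: f(k) = -k*(k + 11)/4.
Certificate R = B(k−1)f/C = -k*(k + 5)*(k + 11)/(4*(k - 9)) gives s_k = k*(-k - 11)/(4*(k + 3)*(k + 4)).
s_(k+1) − s_k = (k - 9)/(k**3 + 12*k**2 + 47*k + 60) = t_k.
s_(n+1) = (-n**2 - 13*n - 12)/(4*(n**2 + 9*n + 20)) and s_(2) = -13/60, so S(n) = (-n**2 - 39*n + 40)/(30*(n**2 + 9*n + 20)).

S(n) = (-n**2 - 39*n + 40)/(30*(n**2 + 9*n + 20))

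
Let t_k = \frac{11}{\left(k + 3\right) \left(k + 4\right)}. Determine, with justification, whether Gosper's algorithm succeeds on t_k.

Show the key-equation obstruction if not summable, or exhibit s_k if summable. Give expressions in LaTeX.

Yes. s_k = \frac{11 k}{3 \left(k + 3\right)}.

r(k) = (k + 3)/(k + 5) after simplifying.
Factor: A=k + 3; B=k + 5; C=1.
Key eq: (k + 3)·f(k+1) = (k + 4)·f(k) + (1).
d = 1 from the (1,1,0) case.
Solving with deg f ≤ 1: f(k) = k/3.
R(k) = B(k−1)·f(k)/C(k) = k*(k + 4)/3; s_k = R·t_k = 11*k/(3*(k + 3)).
Check: Δs_k = 11/(k**2 + 7*k + 12). ✓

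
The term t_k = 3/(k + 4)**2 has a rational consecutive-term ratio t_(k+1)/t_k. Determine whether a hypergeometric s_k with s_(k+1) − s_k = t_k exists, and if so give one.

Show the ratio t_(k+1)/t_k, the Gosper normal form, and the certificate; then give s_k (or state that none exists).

r(k) = (k + 4)**2/(k + 5)**2 after simplifying.
So A=k**2 + 8*k + 16 and B=k**2 + 10*k + 25, with C=1.
Solve (k**2 + 8*k + 16)·f(k+1) − (k**2 + 8*k + 16)·f(k) = 1.
From deg A=2, deg B=2, deg C=0: d=0.
Write f(k) = c0. Then LHS − RHS = -1, requiring -1 = 0: contradictory. No certificate.

not Gosper-summable; s_k does not exist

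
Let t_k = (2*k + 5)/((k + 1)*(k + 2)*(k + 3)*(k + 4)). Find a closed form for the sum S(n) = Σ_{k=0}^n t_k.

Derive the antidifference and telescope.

Step 1: r(k) = (k + 1)*(2*k + 7)/((k + 5)*(2*k + 5)).
Factor: A=k + 1; B=k + 5; C=k + 5/2.
f must satisfy (k + 1)·f(k+1) − (k + 4)·f(k) = k + 5/2.
deg f ≤ 3 (via 1,1,1).
Solve for f: f(k) = k*(k + 2)*(k + 4)/6 (degree 3 ≤ 3).
So s_k = (B(k−1)f/C)·t_k = (k*(k + 2)*(k + 4)**2/(3*(2*k + 5)))·t_k = k*(k + 4)/(3*(k**2 + 4*k + 3)).
Check: Δs_k = (2*k + 5)/(k**4 + 10*k**3 + 35*k**2 + 50*k + 24). ✓
Telescope: S(n) = s_(n+1) − s_(0) = (n**2 + 6*n + 5)/(3*(n**2 + 6*n + 8)) − (0) = (n**2 + 6*n + 5)/(3*(n**2 + 6*n + 8)).

S(n) = (n**2 + 6*n + 5)/(3*(n**2 + 6*n + 8))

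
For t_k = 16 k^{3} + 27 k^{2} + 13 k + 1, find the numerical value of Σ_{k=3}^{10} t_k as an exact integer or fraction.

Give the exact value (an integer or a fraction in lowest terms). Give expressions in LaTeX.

Σ = 59200

r(k) = (16*k**3 + 75*k**2 + 115*k + 57)/(16*k**3 + 27*k**2 + 13*k + 1) after simplifying.
Factor: A=1; B=1; C=k**3 + 27*k**2/16 + 13*k/16 + 1/16.
f must satisfy (1)·f(k+1) − (1)·f(k) = k**3 + 27*k**2/16 + 13*k/16 + 1/16.
Bound: deg f ≤ 4.
Coefficient equations give f(k) = k*(4*k**3 + k**2 - 3*k - 1)/16.
R(k) = B(k−1)·f(k)/C(k) = k*(4*k**3 + k**2 - 3*k - 1)/(16*k**3 + 27*k**2 + 13*k + 1); s_k = R·t_k = k*(4*k**3 + k**2 - 3*k - 1).
s_(k+1) − s_k = 16*k**3 + 27*k**2 + 13*k + 1 = t_k.
Sum = s_(11) − s_(3); s_(11) = 59521, s_(3) = 321 ⇒ 59200.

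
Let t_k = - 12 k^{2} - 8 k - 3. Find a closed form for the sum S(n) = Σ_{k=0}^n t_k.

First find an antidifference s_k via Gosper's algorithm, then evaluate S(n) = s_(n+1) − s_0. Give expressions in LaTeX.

The ratio is (12*k**2 + 32*k + 23)/(12*k**2 + 8*k + 3).
Gosper form: A/B · C(k+1)/C(k) with A=1, B=1, C=k**2 + 2*k/3 + 1/4.
Need (1)·f(k+1) − (1)·f(k) = k**2 + 2*k/3 + 1/4.
Degrees (0,0,2) ⇒ d ≤ 3.
Solve for f: f(k) = k*(4*k**2 - 2*k + 1)/12 (degree 3 ≤ 3).
Then R = B(k−1)f/C = k*(4*k**2 - 2*k + 1)/(12*k**2 + 8*k + 3), so s_k = R(k)·t_k = k*(-4*k**2 + 2*k - 1).
s_(k+1) − s_k = -12*k**2 - 8*k - 3 = t_k.
s_(n+1) = -4*n**3 - 10*n**2 - 9*n - 3 and s_(0) = 0, so S(n) = -4*n**3 - 10*n**2 - 9*n - 3.

S(n) = - 4 n^{3} - 10 n^{2} - 9 n - 3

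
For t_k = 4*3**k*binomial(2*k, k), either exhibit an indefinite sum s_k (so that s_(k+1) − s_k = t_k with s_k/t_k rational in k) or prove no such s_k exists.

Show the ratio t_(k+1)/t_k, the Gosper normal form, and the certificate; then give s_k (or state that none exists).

none — t_k is not Gosper-summable

Compute t_(k+1)/t_k: get 6*(2*k + 1)/(k + 1).
A = 12*k + 6, B = k + 1, C = 1.
Set up (12*k + 6)·f(k+1) − (k)·f(k) − (1) = 0.
d = -1 from the (1,1,0) case.
deg f ≤ -1 is impossible — no certificate.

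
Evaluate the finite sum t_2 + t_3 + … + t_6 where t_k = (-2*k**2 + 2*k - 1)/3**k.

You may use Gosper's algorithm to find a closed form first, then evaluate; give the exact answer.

Ratio r(k) = (2*k**2 + 2*k + 1)/(3*(2*k**2 - 2*k + 1)).
Factor: A=1/3; B=1; C=k**2 - k + 1/2.
Solve (1/3)·f(k+1) − (1)·f(k) = k**2 - k + 1/2.
d = 2 from the (0,0,2) case.
Solving with deg f ≤ 2: f(k) = -3*(k**2 + 1)/2.
Certificate R = B(k−1)f/C = -3*(k**2 + 1)/(2*k**2 - 2*k + 1) gives s_k = 3**(1 - k)*(k**2 + 1).
Verify: (-2*k**2 + 2*k - 1)/3**k matches t_k.
Evaluate s at k=7 and k=2: 50/729 and 5/3; difference -1165/729.

Σ = -1165/729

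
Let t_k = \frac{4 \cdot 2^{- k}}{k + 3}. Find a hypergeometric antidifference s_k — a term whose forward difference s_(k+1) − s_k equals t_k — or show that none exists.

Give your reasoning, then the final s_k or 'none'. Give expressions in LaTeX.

none (Gosper's algorithm certifies no s_k)

Ratio r(k) = (k + 3)/(2*(k + 4)).
A = k/2 + 3/2, B = k + 4, C = 1.
Need (k/2 + 3/2)·f(k+1) − (k + 3)·f(k) = 1.
d = -1 from the (1,1,0) case.
Bound -1 < 0, so the key equation has no polynomial solution.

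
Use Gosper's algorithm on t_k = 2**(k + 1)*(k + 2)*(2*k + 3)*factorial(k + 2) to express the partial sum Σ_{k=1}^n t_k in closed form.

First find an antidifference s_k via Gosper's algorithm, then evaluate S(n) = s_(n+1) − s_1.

S(n) = 4*2**n*n*factorial(n + 3) + 4*2**n*factorial(n + 3) - 24

Step 1: r(k) = (k + 3)**2*(4*k + 10)/((k + 2)*(2*k + 3)).
So A=2*k + 6 and B=1, with C=k**2 + 7*k/2 + 3.
Key eq: (2*k + 6)·f(k+1) = (1)·f(k) + (k**2 + 7*k/2 + 3).
d = 1 from the (1,0,2) case.
Solving with deg f ≤ 1: f(k) = k/2.
Certificate R = B(k−1)f/C = k/((k + 2)*(2*k + 3)) gives s_k = 2**(k + 1)*k*factorial(k + 2).
Δs = 2**(k + 1)*(k + 2)*(2*k + 3)*factorial(k + 2), as required.
Telescope: S(n) = s_(n+1) − s_(1) = 2**(n + 2)*(n + 1)*factorial(n + 3) − (24) = 4*2**n*n*factorial(n + 3) + 4*2**n*factorial(n + 3) - 24.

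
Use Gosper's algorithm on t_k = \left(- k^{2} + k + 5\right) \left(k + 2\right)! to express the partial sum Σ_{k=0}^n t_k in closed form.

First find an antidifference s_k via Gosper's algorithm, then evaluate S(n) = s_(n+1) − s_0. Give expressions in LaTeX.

S(n) = - n \left(n + 3\right)! + 3 \left(n + 3\right)! - 8

Compute t_(k+1)/t_k: get (k + 3)*(k - (k + 1)**2 + 6)/(-k**2 + k + 5).
Take A(k)=k + 3, B(k)=1, C(k)=k**2 - k - 5.
f must satisfy (k + 3)·f(k+1) − (1)·f(k) = k**2 - k - 5.
Degrees (1,0,2) ⇒ d ≤ 1.
Coefficient equations give f(k) = k - 4.
So s_k = (B(k−1)f/C)·t_k = ((k - 4)/(k**2 - k - 5))·t_k = -(k - 4)*factorial(k + 2).
Δs = (-k**2 + k + 5)*factorial(k + 2), as required.
Σ_(k=0)^n t_k = s_(n+1) − s_(0) = (-(n - 3)*factorial(n + 3)) − (8), i.e. -n*factorial(n + 3) + 3*factorial(n + 3) - 8.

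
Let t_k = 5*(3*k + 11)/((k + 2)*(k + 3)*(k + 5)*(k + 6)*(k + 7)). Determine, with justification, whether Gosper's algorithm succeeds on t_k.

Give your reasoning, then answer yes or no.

Step 1: r(k) = (k + 2)*(k + 5)*(3*k + 14)/((k + 4)*(k + 8)*(3*k + 11)).
Take A(k)=k + 2, B(k)=k + 8, C(k)=k**2 + 23*k/3 + 44/3.
Set up (k + 2)·f(k+1) − (k + 7)·f(k) − (k**2 + 23*k/3 + 44/3) = 0.
From deg A=1, deg B=1, deg C=2: d=5.
Match coefficients ⇒ f(k) = k*(k + 3)*(k + 4)*(k**2 + 13*k + 52)/180.
R(k) = B(k−1)·f(k)/C(k) = k*(k + 3)*(k + 7)*(k**2 + 13*k + 52)/(60*(3*k + 11)); s_k = R·t_k = k*(k**2 + 13*k + 52)/(12*(k**3 + 13*k**2 + 52*k + 60)).
Check: Δs_k = 5*(3*k + 11)/(k**5 + 23*k**4 + 203*k**3 + 853*k**2 + 1692*k + 1260). ✓

Yes. s_k = k*(k**2 + 13*k + 52)/(12*(k**3 + 13*k**2 + 52*k + 60)).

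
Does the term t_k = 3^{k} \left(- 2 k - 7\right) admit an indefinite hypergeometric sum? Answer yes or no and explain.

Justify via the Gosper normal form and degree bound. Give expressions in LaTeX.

Ratio r(k) = 3*(2*k + 9)/(2*k + 7).
A = 3, B = 1, C = k + 7/2.
Set up (3)·f(k+1) − (1)·f(k) − (k + 7/2) = 0.
Bound: deg f ≤ 1.
Coefficient equations give f(k) = (k + 2)/2.
R(k) = B(k−1)·f(k)/C(k) = (k + 2)/(2*k + 7); s_k = R·t_k = 3**k*(-k - 2).
Δs = 3**k*(-2*k - 7), as required.

Yes. s_k = 3^{k} \left(- k - 2\right).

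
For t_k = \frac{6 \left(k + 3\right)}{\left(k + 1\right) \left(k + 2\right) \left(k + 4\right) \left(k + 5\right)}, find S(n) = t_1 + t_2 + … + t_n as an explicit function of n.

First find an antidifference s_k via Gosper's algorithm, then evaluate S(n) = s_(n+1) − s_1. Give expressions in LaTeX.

The ratio is (k + 1)*(k + 4)**2/((k + 3)**2*(k + 6)).
Gosper form: A/B · C(k+1)/C(k) with A=k + 1, B=k + 6, C=k**2 + 6*k + 9.
Key eq: (k + 1)·f(k+1) = (k + 5)·f(k) + (k**2 + 6*k + 9).
Degrees (1,1,2) ⇒ d ≤ 4.
Solve for f: f(k) = k*(k + 2)*(k + 3)*(k + 5)/8 (degree 4 ≤ 4).
R(k) = B(k−1)·f(k)/C(k) = k*(k + 2)*(k + 5)**2/(8*(k + 3)); s_k = R·t_k = 3*k*(k + 5)/(4*(k**2 + 5*k + 4)).
Check: Δs_k = 6*(k + 3)/(k**4 + 12*k**3 + 49*k**2 + 78*k + 40). ✓
Telescope: S(n) = s_(n+1) − s_(1) = 3*(n**2 + 7*n + 6)/(4*(n**2 + 7*n + 10)) − (9/20) = 3*n*(n + 7)/(10*(n**2 + 7*n + 10)).

S(n) = \frac{3 n \left(n + 7\right)}{10 \left(n^{2} + 7 n + 10\right)}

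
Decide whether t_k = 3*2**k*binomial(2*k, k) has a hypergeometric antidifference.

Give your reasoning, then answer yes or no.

t_(k+1)/t_k = 4*(2*k + 1)/(k + 1).
Normal form (A,B,C) = (8*k + 4, k + 1, 1).
Key eq: (8*k + 4)·f(k+1) = (k)·f(k) + (1).
deg f ≤ -1 (via 1,1,0).
deg f ≤ -1 is impossible — no certificate.

No — t_k has no hypergeometric antidifference.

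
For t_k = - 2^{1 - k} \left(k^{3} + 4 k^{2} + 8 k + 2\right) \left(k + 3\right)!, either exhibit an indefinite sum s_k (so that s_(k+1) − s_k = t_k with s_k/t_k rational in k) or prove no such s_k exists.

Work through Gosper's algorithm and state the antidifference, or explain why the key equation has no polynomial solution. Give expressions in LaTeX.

Ratio r(k) = (k**4 + 11*k**3 + 47*k**2 + 91*k + 60)/(2*(k**3 + 4*k**2 + 8*k + 2)).
Normal form (A,B,C) = (k/2 + 2, 1, k**3 + 4*k**2 + 8*k + 2).
Solve (k/2 + 2)·f(k+1) − (1)·f(k) = k**3 + 4*k**2 + 8*k + 2.
d = 2 from the (1,0,3) case.
Coefficient equations give f(k) = 2*(k - 1)*(k + 1).
R(k) = B(k−1)·f(k)/C(k) = 2*(k - 1)*(k + 1)/(k**3 + 4*k**2 + 8*k + 2); s_k = R·t_k = -2**(2 - k)*(k - 1)*(k + 1)*factorial(k + 3).
Verify: -2**(1 - k)*(k**3 + 4*k**2 + 8*k + 2)*factorial(k + 3) matches t_k.

s_k = - 2^{2 - k} \left(k - 1\right) \left(k + 1\right) \left(k + 3\right)!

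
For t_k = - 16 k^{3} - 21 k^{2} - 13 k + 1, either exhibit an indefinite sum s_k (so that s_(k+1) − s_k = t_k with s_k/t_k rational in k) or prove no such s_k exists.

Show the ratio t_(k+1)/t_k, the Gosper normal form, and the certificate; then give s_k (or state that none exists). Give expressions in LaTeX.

Compute t_(k+1)/t_k: get (16*k**3 + 69*k**2 + 103*k + 49)/(16*k**3 + 21*k**2 + 13*k - 1).
Factor: A=1; B=1; C=k**3 + 21*k**2/16 + 13*k/16 - 1/16.
Set up (1)·f(k+1) − (1)·f(k) − (k**3 + 21*k**2/16 + 13*k/16 - 1/16) = 0.
deg f ≤ 4 (via 0,0,3).
Solving with deg f ≤ 4: f(k) = k*(4*k**3 - k**2 - 4)/16.
Certificate R = B(k−1)f/C = k*(4*k**3 - k**2 - 4)/(16*k**3 + 21*k**2 + 13*k - 1) gives s_k = k*(-4*k**3 + k**2 + 4).
Check: Δs_k = -16*k**3 - 21*k**2 - 13*k + 1. ✓

s_k = k \left(- 4 k^{3} + k^{2} + 4\right)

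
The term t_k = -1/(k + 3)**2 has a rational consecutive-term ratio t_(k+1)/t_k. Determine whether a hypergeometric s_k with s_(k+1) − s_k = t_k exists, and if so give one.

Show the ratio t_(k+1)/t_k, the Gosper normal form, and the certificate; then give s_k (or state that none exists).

no hypergeometric antidifference exists

r(k) = (k + 3)**2/(k + 4)**2 after simplifying.
A = k**2 + 6*k + 9, B = k**2 + 8*k + 16, C = 1.
Need (k**2 + 6*k + 9)·f(k+1) − (k**2 + 6*k + 9)·f(k) = 1.
deg f ≤ 0 (via 2,2,0).
f = c0 ⇒ A·f(k+1) − B(k−1)·f(k) − C = -1. The system {-1 = 0} is inconsistent; no antidifference.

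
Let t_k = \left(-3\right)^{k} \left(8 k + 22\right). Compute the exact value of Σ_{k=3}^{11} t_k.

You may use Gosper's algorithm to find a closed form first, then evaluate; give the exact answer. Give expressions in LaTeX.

Σ = -14880618

Step 1: r(k) = 3*(-4*k - 15)/(4*k + 11).
Normal form (A,B,C) = (-3, 1, k + 11/4).
Key eq: (-3)·f(k+1) = (1)·f(k) + (k + 11/4).
From deg A=0, deg B=0, deg C=1: d=1.
Solving with deg f ≤ 1: f(k) = -(k + 2)/4.
Certificate R = B(k−1)f/C = -(k + 2)/(4*k + 11) gives s_k = -2*(-3)**k*(k + 2).
Δs = (-3)**k*(8*k + 22), as required.
Σ_(k=3)^(11) t_k = s_(12) − s_(3) = -14880348 − (270) = -14880618.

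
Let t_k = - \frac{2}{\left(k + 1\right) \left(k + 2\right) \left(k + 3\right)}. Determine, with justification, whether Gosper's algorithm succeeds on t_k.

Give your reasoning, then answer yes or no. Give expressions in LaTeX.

Yes. s_k = \frac{k \left(- k - 3\right)}{2 \left(k + 1\right) \left(k + 2\right)}.

t_(k+1)/t_k = (k + 1)/(k + 4).
So A=k + 1 and B=k + 4, with C=1.
Solve (k + 1)·f(k+1) − (k + 3)·f(k) = 1.
From deg A=1, deg B=1, deg C=0: d=2.
Solving with deg f ≤ 2: f(k) = k*(k + 3)/4.
Then R = B(k−1)f/C = k*(k + 3)**2/4, so s_k = R(k)·t_k = k*(-k - 3)/(2*(k + 1)*(k + 2)).
Verify: -2/(k**3 + 6*k**2 + 11*k + 6) matches t_k.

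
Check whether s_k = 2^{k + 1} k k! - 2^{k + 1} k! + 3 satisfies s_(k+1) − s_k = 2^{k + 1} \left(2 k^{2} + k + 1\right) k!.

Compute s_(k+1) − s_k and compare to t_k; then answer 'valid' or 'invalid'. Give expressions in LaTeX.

Valid — Δs_k = t_k.

s_(k+1) = 2**(k + 2)*k**2*factorial(k) + 2**(k + 2)*k*factorial(k) + 3
s_(k+1) − s_k = 2**(k + 1)*(2*k**2 + k + 1)*factorial(k)
(s_(k+1) − s_k) − t_k = 0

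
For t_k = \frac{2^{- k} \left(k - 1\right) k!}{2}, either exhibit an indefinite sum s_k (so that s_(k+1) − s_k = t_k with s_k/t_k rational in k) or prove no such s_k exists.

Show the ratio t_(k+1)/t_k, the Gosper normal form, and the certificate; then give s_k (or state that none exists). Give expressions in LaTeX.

s_k = 2^{- k} k!

r(k) = k*(k + 1)/(2*(k - 1)) after simplifying.
Take A(k)=k/2 + 1/2, B(k)=1, C(k)=k - 1.
f must satisfy (k/2 + 1/2)·f(k+1) − (1)·f(k) = k - 1.
Bound: deg f ≤ 0.
A polynomial solution: f(k) = 2.
So s_k = (B(k−1)f/C)·t_k = (2/(k - 1))·t_k = factorial(k)/2**k.
Verify: (k - 1)*factorial(k)/(2*2**k) matches t_k.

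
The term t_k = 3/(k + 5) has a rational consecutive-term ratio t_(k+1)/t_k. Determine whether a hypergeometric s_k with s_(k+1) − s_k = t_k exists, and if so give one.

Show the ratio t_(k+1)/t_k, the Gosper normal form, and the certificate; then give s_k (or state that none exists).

t_(k+1)/t_k = (k + 5)/(k + 6).
So A=k + 5 and B=k + 6, with C=1.
Solve (k + 5)·f(k+1) − (k + 5)·f(k) = 1.
deg f ≤ 0 (via 1,1,0).
Put f(k) = c0: A·f(k+1) − B(k−1)·f(k) − C = -1; need -1 = 0 — inconsistent ⇒ no f, not summable.

no hypergeometric antidifference exists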